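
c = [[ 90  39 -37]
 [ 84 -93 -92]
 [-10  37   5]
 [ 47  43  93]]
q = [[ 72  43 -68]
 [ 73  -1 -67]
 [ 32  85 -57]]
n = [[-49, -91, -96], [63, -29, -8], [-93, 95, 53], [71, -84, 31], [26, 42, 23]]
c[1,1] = -93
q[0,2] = -68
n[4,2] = 23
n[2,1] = 95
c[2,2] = 5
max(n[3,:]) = 71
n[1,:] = [63, -29, -8]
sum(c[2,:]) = 32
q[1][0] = 73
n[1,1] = -29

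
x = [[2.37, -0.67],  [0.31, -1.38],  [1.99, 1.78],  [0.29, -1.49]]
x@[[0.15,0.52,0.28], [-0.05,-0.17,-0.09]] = [[0.39, 1.35, 0.72],  [0.12, 0.40, 0.21],  [0.21, 0.73, 0.4],  [0.12, 0.4, 0.22]]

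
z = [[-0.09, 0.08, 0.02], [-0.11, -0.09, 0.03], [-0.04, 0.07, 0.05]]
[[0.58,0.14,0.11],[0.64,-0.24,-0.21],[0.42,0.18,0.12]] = z @ [[-5.25, 0.59, 0.43], [0.47, 2.25, 1.84], [3.51, 0.90, 0.26]]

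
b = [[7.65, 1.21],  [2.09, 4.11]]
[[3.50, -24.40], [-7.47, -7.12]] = b@[[0.81,-3.17], [-2.23,-0.12]]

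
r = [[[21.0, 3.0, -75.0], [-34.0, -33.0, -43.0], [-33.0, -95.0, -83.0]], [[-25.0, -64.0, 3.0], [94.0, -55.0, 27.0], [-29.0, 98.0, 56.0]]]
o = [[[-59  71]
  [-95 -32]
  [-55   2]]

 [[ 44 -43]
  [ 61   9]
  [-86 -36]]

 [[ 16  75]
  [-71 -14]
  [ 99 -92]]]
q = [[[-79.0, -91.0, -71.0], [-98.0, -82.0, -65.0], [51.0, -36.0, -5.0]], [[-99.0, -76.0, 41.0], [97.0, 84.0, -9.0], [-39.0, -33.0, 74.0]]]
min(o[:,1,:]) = -95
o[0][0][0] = -59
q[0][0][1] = -91.0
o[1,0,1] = -43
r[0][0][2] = -75.0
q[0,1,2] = -65.0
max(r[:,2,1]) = 98.0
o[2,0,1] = 75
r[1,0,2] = 3.0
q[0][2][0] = 51.0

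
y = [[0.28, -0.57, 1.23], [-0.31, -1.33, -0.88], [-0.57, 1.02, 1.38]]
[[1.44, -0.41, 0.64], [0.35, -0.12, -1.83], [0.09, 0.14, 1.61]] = y@[[0.21, -0.21, 0.42], [-0.81, 0.25, 0.76], [0.75, -0.17, 0.78]]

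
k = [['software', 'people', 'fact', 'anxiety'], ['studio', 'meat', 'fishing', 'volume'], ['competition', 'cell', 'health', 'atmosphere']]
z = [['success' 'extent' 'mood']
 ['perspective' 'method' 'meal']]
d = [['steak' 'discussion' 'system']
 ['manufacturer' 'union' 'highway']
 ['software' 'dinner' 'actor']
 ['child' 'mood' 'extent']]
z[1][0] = 'perspective'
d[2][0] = 'software'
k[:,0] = ['software', 'studio', 'competition']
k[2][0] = 'competition'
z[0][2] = 'mood'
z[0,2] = 'mood'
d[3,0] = 'child'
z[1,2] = 'meal'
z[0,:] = ['success', 'extent', 'mood']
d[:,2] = ['system', 'highway', 'actor', 'extent']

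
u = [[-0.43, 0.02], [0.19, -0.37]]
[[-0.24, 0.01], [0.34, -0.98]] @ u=[[0.11, -0.01], [-0.33, 0.37]]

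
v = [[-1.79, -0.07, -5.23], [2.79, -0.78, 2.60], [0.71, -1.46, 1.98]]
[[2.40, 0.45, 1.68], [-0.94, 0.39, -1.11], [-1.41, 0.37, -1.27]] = v @ [[0.28,0.17,0.04],[0.34,-0.36,0.43],[-0.56,-0.14,-0.34]]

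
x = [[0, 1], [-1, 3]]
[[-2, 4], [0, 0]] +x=[[-2, 5], [-1, 3]]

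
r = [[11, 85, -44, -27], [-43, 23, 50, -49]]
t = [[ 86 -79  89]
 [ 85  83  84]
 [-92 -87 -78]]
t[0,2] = 89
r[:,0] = [11, -43]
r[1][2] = 50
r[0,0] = 11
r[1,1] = 23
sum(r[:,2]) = 6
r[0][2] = -44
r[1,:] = [-43, 23, 50, -49]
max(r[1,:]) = 50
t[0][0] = 86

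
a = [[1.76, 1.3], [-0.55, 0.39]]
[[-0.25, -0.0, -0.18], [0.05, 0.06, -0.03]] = a @ [[-0.12,-0.06,-0.02],[-0.03,0.08,-0.11]]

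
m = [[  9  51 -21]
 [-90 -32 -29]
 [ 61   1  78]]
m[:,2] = [-21, -29, 78]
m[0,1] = 51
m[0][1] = 51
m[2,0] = 61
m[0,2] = -21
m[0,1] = 51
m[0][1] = 51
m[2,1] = 1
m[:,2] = [-21, -29, 78]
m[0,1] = 51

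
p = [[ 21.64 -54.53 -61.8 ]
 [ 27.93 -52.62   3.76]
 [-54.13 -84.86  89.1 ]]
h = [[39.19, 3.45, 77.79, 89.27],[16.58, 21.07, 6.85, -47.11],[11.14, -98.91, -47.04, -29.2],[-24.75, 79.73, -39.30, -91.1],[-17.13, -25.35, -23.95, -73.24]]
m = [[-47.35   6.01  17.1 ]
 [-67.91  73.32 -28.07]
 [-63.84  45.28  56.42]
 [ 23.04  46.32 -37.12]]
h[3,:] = [-24.75, 79.73, -39.3, -91.1]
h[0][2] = 77.79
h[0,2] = 77.79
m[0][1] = 6.01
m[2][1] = 45.28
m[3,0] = 23.04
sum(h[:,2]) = -25.649999999999995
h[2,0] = 11.14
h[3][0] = -24.75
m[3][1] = 46.32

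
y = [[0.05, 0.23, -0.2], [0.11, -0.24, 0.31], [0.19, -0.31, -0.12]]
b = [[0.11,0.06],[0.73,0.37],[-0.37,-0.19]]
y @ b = [[0.25, 0.13], [-0.28, -0.14], [-0.16, -0.08]]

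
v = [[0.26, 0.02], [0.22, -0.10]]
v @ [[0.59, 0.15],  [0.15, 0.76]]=[[0.16, 0.05],[0.11, -0.04]]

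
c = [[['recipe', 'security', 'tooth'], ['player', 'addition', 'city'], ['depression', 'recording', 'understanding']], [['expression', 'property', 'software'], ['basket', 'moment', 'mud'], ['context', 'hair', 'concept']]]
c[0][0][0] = 'recipe'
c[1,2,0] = 'context'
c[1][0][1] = 'property'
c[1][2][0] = 'context'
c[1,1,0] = 'basket'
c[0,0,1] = 'security'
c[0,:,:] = [['recipe', 'security', 'tooth'], ['player', 'addition', 'city'], ['depression', 'recording', 'understanding']]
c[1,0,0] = 'expression'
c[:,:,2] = [['tooth', 'city', 'understanding'], ['software', 'mud', 'concept']]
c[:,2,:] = [['depression', 'recording', 'understanding'], ['context', 'hair', 'concept']]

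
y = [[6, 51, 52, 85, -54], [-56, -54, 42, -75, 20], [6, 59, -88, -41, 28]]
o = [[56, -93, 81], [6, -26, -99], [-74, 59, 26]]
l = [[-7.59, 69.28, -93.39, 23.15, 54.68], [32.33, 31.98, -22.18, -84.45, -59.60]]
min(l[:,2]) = -93.39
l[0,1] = 69.28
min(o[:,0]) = -74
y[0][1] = 51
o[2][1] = 59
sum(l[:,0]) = 24.74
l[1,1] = 31.98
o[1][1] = -26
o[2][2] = 26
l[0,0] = -7.59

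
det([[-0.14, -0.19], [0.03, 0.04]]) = 0.000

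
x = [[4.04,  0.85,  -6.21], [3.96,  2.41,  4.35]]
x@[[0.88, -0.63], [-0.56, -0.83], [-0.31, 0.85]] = [[5.0, -8.53], [0.79, -0.80]]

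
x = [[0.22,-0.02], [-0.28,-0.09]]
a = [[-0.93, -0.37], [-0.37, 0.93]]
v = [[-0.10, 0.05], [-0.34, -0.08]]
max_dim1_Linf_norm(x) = 0.28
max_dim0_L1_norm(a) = 1.3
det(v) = 0.03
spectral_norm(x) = 0.36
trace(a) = 0.00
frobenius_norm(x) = 0.37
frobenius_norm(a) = 1.42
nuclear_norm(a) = 2.00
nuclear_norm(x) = 0.43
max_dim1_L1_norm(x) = 0.37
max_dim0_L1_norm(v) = 0.44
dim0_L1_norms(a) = [1.3, 1.3]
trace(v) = -0.18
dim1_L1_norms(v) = [0.15, 0.42]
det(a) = -1.00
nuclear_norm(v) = 0.43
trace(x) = 0.13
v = a @ x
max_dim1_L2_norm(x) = 0.29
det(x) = -0.03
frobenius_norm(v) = 0.37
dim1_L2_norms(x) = [0.22, 0.29]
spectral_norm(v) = 0.36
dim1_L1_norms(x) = [0.24, 0.37]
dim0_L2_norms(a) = [1.0, 1.0]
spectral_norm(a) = 1.00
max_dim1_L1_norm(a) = 1.3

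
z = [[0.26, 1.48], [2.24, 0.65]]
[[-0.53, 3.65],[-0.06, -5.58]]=z@ [[0.08, -3.38], [-0.37, 3.06]]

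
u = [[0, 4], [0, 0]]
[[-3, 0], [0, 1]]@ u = [[0, -12], [0, 0]]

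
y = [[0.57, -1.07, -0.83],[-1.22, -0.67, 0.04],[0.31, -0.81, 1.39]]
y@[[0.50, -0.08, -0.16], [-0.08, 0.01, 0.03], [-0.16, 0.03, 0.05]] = [[0.50, -0.08, -0.16], [-0.56, 0.09, 0.18], [-0.0, 0.01, -0.00]]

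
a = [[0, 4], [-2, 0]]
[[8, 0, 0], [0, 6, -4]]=a@[[0, -3, 2], [2, 0, 0]]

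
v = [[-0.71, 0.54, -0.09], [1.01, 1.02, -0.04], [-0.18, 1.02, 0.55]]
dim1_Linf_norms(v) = [0.71, 1.02, 1.02]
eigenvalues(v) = [-1.01, 1.17, 0.7]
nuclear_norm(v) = 3.24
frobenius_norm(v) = 2.06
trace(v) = 0.86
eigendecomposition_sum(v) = [[-0.87, 0.25, -0.04], [0.42, -0.12, 0.02], [-0.38, 0.11, -0.02]] + [[0.15,  0.28,  -0.04], [0.73,  1.32,  -0.19], [1.15,  2.09,  -0.30]] + [[0.01, 0.01, -0.01], [-0.14, -0.17, 0.13], [-0.95, -1.18, 0.87]]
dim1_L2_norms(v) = [0.9, 1.44, 1.17]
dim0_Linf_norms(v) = [1.01, 1.02, 0.55]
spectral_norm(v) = 1.63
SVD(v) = [[0.13, -0.69, -0.71], [0.8, 0.50, -0.34], [0.59, -0.53, 0.61]] @ diag([1.6282595322261464, 1.1847767201218575, 0.43159589800180587]) @ [[0.37, 0.91, 0.17],[0.92, -0.34, -0.21],[0.13, -0.24, 0.96]]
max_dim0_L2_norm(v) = 1.54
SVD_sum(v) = [[0.08, 0.19, 0.04], [0.49, 1.19, 0.22], [0.36, 0.87, 0.16]] + [[-0.75, 0.27, 0.17], [0.54, -0.20, -0.12], [-0.57, 0.21, 0.13]] + [[-0.04,0.07,-0.3], [-0.02,0.03,-0.14], [0.04,-0.06,0.26]]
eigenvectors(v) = [[0.84, -0.11, -0.01],  [-0.41, -0.53, 0.15],  [0.36, -0.84, 0.99]]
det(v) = -0.83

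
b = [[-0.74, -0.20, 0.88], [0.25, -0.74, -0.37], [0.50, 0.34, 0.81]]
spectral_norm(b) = 1.34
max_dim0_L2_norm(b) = 1.25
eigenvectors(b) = [[-0.45+0.00j, (-0.32+0.6j), (-0.32-0.6j)],[(0.12+0j), 0.71+0.00j, (0.71-0j)],[(-0.88+0j), -0.01-0.18j, -0.01+0.18j]]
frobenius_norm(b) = 1.77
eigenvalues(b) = [(1.02+0j), (-0.85+0.31j), (-0.85-0.31j)]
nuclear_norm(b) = 2.94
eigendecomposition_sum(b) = [[0.14+0.00j, 0.07+0.00j, 0.46-0.00j], [-0.04-0.00j, (-0.02+0j), -0.12+0.00j], [0.28+0.00j, (0.14+0j), (0.9-0j)]] + [[-0.44-0.08j, -0.14-0.47j, (0.21-0.02j)], [(0.14+0.44j), (-0.36+0.35j), -0.12-0.18j], [(0.11-0.05j), (0.1+0.09j), -0.04+0.04j]] + [[-0.44+0.08j, (-0.14+0.47j), (0.21+0.02j)], [(0.14-0.44j), (-0.36-0.35j), (-0.12+0.18j)], [(0.11+0.05j), 0.10-0.09j, -0.04-0.04j]]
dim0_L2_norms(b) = [0.93, 0.84, 1.25]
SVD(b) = [[-0.72,0.67,-0.17], [0.46,0.28,-0.84], [-0.51,-0.69,-0.51]] @ diag([1.3377644405483644, 0.9632435635616239, 0.642843790404346]) @ [[0.29, -0.28, -0.91], [-0.80, -0.60, -0.07], [-0.53, 0.75, -0.4]]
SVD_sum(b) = [[-0.28, 0.27, 0.88], [0.18, -0.17, -0.56], [-0.2, 0.19, 0.63]] + [[-0.52, -0.38, -0.05], [-0.22, -0.16, -0.02], [0.53, 0.4, 0.05]] + [[0.06, -0.08, 0.04], [0.28, -0.41, 0.22], [0.17, -0.25, 0.13]]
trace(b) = -0.67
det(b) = 0.83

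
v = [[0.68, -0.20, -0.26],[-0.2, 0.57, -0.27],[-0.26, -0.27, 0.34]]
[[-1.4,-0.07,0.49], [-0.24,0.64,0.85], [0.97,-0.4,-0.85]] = v@[[-2.35, 0.09, 1.99], [-1.18, 1.03, 2.75], [0.13, -0.28, 1.20]]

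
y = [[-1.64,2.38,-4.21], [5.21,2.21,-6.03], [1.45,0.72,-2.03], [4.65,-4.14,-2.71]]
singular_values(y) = [10.01, 6.4, 2.47]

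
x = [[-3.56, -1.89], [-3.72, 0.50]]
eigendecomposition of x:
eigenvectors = [[-0.82, 0.33], [-0.57, -0.94]]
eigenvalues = [-4.87, 1.81]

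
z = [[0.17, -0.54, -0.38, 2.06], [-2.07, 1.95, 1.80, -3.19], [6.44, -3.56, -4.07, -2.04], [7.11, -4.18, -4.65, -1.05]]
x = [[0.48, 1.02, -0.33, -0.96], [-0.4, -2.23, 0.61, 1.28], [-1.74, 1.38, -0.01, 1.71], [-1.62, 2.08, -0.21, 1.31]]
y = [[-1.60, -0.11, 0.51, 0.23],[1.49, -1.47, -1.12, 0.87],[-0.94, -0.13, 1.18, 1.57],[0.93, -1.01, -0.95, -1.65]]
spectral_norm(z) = 13.16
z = x @ y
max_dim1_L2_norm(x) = 2.95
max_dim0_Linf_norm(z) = 7.11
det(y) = -4.41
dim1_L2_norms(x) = [1.52, 2.67, 2.8, 2.95]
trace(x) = -0.45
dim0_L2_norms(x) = [2.46, 3.5, 0.72, 2.68]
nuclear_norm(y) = 7.48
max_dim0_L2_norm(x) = 3.5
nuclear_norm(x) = 7.15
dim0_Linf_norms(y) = [1.6, 1.47, 1.18, 1.65]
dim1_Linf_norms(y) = [1.6, 1.49, 1.57, 1.65]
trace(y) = -3.54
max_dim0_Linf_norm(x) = 2.23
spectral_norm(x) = 4.08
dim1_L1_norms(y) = [2.45, 4.95, 3.82, 4.54]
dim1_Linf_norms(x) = [1.02, 2.23, 1.74, 2.08]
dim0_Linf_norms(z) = [7.11, 4.18, 4.65, 3.19]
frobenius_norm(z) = 13.85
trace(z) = -3.00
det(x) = 0.00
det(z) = 0.00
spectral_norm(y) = 3.58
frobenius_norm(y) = 4.42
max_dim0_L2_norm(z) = 9.82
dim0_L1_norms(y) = [4.96, 2.72, 3.76, 4.32]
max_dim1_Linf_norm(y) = 1.65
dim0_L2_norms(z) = [9.82, 5.85, 6.45, 4.44]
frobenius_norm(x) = 5.10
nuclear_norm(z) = 17.49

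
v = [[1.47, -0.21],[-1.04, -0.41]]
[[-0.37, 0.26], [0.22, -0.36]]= v@[[-0.24,0.22], [0.06,0.32]]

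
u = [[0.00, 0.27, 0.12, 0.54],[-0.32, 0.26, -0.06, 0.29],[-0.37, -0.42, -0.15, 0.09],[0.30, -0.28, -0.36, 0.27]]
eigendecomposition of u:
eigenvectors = [[0.02+0.50j, 0.02-0.50j, (0.62+0j), -0.13+0.00j],  [-0.23+0.29j, -0.23-0.29j, (0.08+0j), 0.70+0.00j],  [(-0.66+0j), (-0.66-0j), (-0.26+0j), -0.65+0.00j],  [(-0.23-0.36j), (-0.23+0.36j), 0.73+0.00j, (-0.27+0j)]]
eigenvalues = [(-0.25+0.52j), (-0.25-0.52j), (0.62+0j), (0.26+0j)]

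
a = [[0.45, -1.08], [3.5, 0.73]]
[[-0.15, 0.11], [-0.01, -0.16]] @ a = [[0.32, 0.24],[-0.56, -0.11]]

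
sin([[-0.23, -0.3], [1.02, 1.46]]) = [[-0.18,-0.23], [0.78,1.11]]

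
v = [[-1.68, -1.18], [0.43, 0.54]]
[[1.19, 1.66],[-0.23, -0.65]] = v @ [[-0.94, -0.33], [0.33, -0.94]]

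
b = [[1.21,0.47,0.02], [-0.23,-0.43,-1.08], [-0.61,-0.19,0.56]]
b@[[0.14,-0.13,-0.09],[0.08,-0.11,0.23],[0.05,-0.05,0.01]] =[[0.21,-0.21,-0.00], [-0.12,0.13,-0.09], [-0.07,0.07,0.02]]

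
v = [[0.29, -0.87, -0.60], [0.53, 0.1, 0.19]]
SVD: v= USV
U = [[-1.0, 0.05], [0.05, 1.00]]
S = [1.1, 0.57]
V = [[-0.24, 0.80, 0.56], [0.96, 0.09, 0.28]]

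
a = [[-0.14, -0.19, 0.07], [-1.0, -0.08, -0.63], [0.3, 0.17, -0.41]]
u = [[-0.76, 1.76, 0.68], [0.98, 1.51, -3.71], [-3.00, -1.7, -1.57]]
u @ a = [[-1.45, 0.12, -1.44], [-2.76, -0.94, 0.64], [1.65, 0.44, 1.5]]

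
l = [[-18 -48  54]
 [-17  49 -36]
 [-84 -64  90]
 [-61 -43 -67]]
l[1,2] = -36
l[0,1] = -48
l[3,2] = -67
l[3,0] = -61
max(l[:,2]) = 90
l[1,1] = 49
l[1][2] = -36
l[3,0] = -61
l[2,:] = [-84, -64, 90]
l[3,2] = -67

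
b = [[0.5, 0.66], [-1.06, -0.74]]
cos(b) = [[1.23, 0.08],[-0.13, 1.08]]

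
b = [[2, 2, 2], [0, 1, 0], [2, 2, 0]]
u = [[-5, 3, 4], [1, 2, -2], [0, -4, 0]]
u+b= [[-3, 5, 6], [1, 3, -2], [2, -2, 0]]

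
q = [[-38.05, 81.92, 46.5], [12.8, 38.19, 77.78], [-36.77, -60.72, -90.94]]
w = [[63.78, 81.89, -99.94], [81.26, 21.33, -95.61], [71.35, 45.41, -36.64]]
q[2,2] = -90.94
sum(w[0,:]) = 45.73000000000002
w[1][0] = 81.26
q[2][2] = -90.94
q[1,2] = 77.78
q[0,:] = [-38.05, 81.92, 46.5]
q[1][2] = 77.78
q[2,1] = -60.72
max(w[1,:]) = 81.26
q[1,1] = 38.19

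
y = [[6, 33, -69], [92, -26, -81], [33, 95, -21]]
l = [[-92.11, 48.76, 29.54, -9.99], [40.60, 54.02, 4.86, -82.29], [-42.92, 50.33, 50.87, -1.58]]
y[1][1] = -26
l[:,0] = [-92.11, 40.6, -42.92]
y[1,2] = -81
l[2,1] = 50.33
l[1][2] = 4.86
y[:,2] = [-69, -81, -21]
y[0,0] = 6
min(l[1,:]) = -82.29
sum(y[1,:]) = -15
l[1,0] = 40.6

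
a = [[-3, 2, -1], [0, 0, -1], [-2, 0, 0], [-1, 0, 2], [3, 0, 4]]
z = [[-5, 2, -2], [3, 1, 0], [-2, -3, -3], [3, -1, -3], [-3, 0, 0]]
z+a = [[-8, 4, -3], [3, 1, -1], [-4, -3, -3], [2, -1, -1], [0, 0, 4]]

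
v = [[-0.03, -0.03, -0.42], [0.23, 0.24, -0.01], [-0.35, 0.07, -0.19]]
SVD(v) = [[-0.66, -0.63, -0.41],[0.3, -0.72, 0.62],[-0.69, 0.29, 0.67]] @ diag([0.5242054751740741, 0.3556534668851752, 0.22587437059143906]) @ [[0.63, 0.08, 0.77],[-0.7, -0.38, 0.61],[-0.34, 0.92, 0.18]]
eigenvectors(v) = [[(0.64+0j),0.09+0.41j,(0.09-0.41j)], [-0.19+0.00j,(0.85+0j),0.85-0.00j], [(0.74+0j),-0.01-0.31j,-0.01+0.31j]]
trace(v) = 0.02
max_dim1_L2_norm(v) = 0.42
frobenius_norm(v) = 0.67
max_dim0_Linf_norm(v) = 0.42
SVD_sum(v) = [[-0.22, -0.03, -0.27],  [0.1, 0.01, 0.12],  [-0.23, -0.03, -0.28]] + [[0.16, 0.08, -0.14], [0.18, 0.1, -0.16], [-0.07, -0.04, 0.06]] + [[0.03, -0.09, -0.02], [-0.05, 0.13, 0.03], [-0.05, 0.14, 0.03]]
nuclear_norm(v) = 1.11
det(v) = -0.04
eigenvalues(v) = [(-0.51+0j), (0.26+0.11j), (0.26-0.11j)]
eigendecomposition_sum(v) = [[(-0.2-0j), 0.02-0.00j, (-0.26+0j)], [(0.06+0j), -0.00+0.00j, 0.08-0.00j], [-0.23-0.00j, 0.02-0.00j, -0.30+0.00j]] + [[0.08+0.02j, -0.02+0.07j, (-0.08-0j)],[(0.09-0.16j), (0.12+0.08j), (-0.04+0.16j)],[(-0.06-0.03j), 0.03-0.05j, (0.06+0.01j)]] + [[0.08-0.02j, -0.02-0.07j, (-0.08+0j)], [0.09+0.16j, 0.12-0.08j, (-0.04-0.16j)], [(-0.06+0.03j), 0.03+0.05j, 0.06-0.01j]]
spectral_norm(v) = 0.52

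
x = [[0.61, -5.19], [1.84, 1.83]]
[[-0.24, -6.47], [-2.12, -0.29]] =x@[[-1.07,-1.25], [-0.08,1.10]]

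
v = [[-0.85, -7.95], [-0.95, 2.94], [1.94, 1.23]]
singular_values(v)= [8.6, 2.19]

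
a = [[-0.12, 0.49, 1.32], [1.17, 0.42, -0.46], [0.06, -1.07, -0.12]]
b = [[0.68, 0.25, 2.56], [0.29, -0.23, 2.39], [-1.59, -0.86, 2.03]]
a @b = [[-2.04, -1.28, 3.54], [1.65, 0.59, 3.07], [-0.08, 0.36, -2.65]]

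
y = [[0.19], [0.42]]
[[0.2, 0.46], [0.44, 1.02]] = y @ [[1.04, 2.44]]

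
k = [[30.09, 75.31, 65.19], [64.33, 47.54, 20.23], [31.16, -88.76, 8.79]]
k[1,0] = 64.33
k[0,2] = 65.19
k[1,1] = 47.54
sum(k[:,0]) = 125.58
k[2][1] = -88.76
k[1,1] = 47.54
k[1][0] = 64.33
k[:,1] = [75.31, 47.54, -88.76]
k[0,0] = 30.09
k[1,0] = 64.33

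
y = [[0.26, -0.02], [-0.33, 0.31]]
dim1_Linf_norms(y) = [0.26, 0.33]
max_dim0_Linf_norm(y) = 0.33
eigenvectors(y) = [[-0.32, 0.18], [-0.95, -0.98]]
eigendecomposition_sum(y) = [[0.13, 0.02],  [0.39, 0.07]] + [[0.13, -0.04], [-0.72, 0.24]]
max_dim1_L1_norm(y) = 0.64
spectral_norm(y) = 0.50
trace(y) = 0.57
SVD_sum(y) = [[0.18, -0.13], [-0.37, 0.26]] + [[0.08, 0.11],  [0.04, 0.05]]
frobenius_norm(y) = 0.52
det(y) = 0.07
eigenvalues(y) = [0.2, 0.37]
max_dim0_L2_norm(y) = 0.42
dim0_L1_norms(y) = [0.59, 0.33]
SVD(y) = [[-0.45, 0.89], [0.89, 0.45]] @ diag([0.5011992592468035, 0.14764586865352985]) @ [[-0.82,0.57], [0.57,0.82]]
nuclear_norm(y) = 0.65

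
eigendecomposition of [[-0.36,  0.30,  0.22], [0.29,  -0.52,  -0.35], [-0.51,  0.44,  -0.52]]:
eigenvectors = [[0.72+0.00j, (0.11-0.35j), (0.11+0.35j)], [0.68+0.00j, (-0.08+0.5j), (-0.08-0.5j)], [-0.17+0.00j, 0.78+0.00j, 0.78-0.00j]]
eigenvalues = [(-0.13+0j), (-0.64+0.51j), (-0.64-0.51j)]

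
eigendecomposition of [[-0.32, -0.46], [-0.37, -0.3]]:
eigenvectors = [[-0.75, 0.74],[-0.66, -0.68]]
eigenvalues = [-0.72, 0.1]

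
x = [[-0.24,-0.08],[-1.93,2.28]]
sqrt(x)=[[0.03+0.54j, (-0.05+0.02j)], [-1.12+0.40j, (1.49+0.01j)]]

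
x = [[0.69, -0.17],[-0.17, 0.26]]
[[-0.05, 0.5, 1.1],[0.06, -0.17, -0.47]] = x@[[-0.02, 0.67, 1.37], [0.22, -0.22, -0.9]]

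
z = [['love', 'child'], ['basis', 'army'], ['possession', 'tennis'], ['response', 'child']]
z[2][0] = 'possession'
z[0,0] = 'love'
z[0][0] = 'love'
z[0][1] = 'child'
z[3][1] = 'child'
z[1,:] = ['basis', 'army']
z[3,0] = 'response'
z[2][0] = 'possession'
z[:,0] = ['love', 'basis', 'possession', 'response']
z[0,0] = 'love'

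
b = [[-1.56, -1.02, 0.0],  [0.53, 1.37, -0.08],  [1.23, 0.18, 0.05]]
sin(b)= [[-1.14, -0.77, 0.00],  [0.4, 1.06, -0.06],  [0.89, 0.12, 0.04]]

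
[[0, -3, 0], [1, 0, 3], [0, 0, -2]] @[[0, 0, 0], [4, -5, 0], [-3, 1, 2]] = [[-12, 15, 0], [-9, 3, 6], [6, -2, -4]]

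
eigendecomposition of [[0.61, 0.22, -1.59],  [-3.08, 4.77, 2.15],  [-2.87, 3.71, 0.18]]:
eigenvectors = [[-0.11, 0.79, 0.55], [0.84, 0.61, -0.01], [0.54, -0.00, 0.83]]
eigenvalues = [6.56, 0.78, -1.79]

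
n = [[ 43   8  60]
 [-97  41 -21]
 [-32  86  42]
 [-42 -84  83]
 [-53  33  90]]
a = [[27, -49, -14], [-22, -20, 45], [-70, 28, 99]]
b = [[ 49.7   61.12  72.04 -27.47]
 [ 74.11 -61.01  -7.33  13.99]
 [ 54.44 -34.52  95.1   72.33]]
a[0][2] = -14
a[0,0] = 27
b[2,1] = -34.52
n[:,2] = [60, -21, 42, 83, 90]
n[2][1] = 86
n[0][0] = 43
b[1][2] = -7.33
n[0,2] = 60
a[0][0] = 27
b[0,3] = -27.47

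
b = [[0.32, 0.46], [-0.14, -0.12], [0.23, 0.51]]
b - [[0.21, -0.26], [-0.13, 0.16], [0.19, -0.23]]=[[0.11, 0.72],[-0.01, -0.28],[0.04, 0.74]]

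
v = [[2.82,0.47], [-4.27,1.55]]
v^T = [[2.82,-4.27], [0.47,1.55]]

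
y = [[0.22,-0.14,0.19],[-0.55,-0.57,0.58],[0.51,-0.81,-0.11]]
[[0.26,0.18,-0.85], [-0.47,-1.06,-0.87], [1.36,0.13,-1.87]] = y @ [[1.14, 1.24, -1.59], [-0.88, 0.63, 1.51], [-0.59, -0.03, -1.52]]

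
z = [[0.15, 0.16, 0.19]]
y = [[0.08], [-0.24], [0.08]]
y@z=[[0.01, 0.01, 0.02],[-0.04, -0.04, -0.05],[0.01, 0.01, 0.02]]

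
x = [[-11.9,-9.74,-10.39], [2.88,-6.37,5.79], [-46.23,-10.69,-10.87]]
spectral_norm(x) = 51.32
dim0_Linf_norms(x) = [46.23, 10.69, 10.87]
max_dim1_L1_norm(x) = 67.79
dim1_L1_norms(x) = [32.03, 15.04, 67.79]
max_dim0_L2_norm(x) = 47.82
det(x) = 4121.25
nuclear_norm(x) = 69.29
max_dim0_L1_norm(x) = 61.01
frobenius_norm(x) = 52.88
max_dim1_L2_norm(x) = 48.68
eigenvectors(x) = [[0.47,0.39,-0.19], [-0.20,-0.29,0.71], [-0.86,0.87,-0.68]]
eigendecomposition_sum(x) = [[5.6, -1.30, -2.93], [-2.45, 0.57, 1.28], [-10.37, 2.40, 5.42]] + [[-20.0, -12.83, -7.78],[14.63, 9.38, 5.69],[-44.77, -28.72, -17.41]] + [[2.5, 4.39, 0.32], [-9.3, -16.32, -1.18], [8.91, 15.63, 1.13]]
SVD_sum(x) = [[-15.16, -4.1, -4.42], [2.46, 0.66, 0.72], [-45.16, -12.20, -13.15]] + [[2.61, -7.09, -2.39], [1.61, -4.38, -1.48], [-0.79, 2.14, 0.72]] + [[0.65,  1.45,  -3.58],[-1.19,  -2.65,  6.55],[-0.28,  -0.63,  1.56]]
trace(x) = -29.14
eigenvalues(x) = [11.58, -28.03, -12.69]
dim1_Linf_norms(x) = [11.9, 6.37, 46.23]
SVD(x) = [[-0.32, -0.82, -0.47], [0.05, -0.51, 0.86], [-0.95, 0.25, 0.20]] @ diag([51.324923617977106, 9.621638263816665, 8.345495355524221]) @ [[0.93, 0.25, 0.27],  [-0.33, 0.89, 0.30],  [-0.17, -0.37, 0.91]]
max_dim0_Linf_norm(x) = 46.23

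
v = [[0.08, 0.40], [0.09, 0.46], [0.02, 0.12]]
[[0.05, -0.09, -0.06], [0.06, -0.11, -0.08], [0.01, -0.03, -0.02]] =v @[[1.25, 1.08, 0.34], [-0.12, -0.44, -0.23]]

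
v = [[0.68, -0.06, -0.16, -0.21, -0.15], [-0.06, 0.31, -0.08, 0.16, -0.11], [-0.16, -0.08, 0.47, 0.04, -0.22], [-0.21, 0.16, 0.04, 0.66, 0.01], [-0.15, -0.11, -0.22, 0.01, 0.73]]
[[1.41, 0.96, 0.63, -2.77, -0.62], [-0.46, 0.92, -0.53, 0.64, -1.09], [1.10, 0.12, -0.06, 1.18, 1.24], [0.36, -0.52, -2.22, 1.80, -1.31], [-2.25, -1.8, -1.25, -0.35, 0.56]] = v @[[2.06, 1.14, -1.25, -3.59, -0.66], [-2.71, 3.48, -1.76, 0.51, -1.33], [1.13, 0.65, -1.86, 0.82, 3.0], [1.83, -1.29, -3.18, 1.43, -2.07], [-2.75, -1.50, -2.75, -0.91, 1.36]]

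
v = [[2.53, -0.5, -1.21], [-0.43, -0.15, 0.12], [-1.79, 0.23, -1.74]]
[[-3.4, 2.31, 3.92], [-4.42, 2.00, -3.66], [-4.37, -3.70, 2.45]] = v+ [[-5.93, 2.81, 5.13], [-3.99, 2.15, -3.78], [-2.58, -3.93, 4.19]]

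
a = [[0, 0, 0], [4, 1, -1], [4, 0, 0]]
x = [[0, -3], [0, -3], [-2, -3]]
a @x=[[0, 0], [2, -12], [0, -12]]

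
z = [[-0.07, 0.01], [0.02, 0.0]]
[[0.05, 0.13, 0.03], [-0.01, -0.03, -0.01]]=z@[[-0.46, -1.72, -0.37], [1.44, 0.81, 0.41]]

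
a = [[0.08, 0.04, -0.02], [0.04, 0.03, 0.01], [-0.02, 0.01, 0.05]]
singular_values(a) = [0.11, 0.05, 0.0]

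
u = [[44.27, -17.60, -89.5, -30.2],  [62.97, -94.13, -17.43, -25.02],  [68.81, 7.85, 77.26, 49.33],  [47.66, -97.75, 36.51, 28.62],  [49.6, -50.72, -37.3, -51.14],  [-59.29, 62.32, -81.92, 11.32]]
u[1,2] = -17.43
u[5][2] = -81.92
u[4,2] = -37.3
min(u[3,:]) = -97.75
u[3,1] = -97.75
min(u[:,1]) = -97.75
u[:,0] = [44.27, 62.97, 68.81, 47.66, 49.6, -59.29]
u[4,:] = [49.6, -50.72, -37.3, -51.14]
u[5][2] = -81.92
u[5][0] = -59.29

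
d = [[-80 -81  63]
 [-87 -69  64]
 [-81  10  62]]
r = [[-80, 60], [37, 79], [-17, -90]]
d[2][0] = -81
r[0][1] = 60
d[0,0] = -80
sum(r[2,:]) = -107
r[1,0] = 37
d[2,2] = 62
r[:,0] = [-80, 37, -17]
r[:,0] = [-80, 37, -17]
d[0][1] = -81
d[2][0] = -81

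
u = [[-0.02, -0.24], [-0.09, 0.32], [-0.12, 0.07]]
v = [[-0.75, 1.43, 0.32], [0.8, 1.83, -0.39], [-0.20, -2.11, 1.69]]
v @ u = [[-0.15, 0.66],[-0.13, 0.37],[-0.01, -0.51]]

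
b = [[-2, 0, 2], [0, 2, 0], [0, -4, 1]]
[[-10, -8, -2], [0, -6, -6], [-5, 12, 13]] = b@ [[0, 4, 2], [0, -3, -3], [-5, 0, 1]]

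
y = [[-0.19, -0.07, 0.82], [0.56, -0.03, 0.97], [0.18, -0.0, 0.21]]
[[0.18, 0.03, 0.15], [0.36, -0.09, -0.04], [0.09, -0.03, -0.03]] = y @ [[0.19, -0.16, -0.27], [0.12, 0.19, -0.15], [0.27, 0.01, 0.11]]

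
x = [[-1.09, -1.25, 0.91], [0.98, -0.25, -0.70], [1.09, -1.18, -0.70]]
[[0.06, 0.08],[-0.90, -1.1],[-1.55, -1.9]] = x @ [[-0.56, -0.69], [0.64, 0.78], [0.27, 0.33]]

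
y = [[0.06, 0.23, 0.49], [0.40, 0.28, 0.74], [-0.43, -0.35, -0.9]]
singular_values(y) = [1.47, 0.17, 0.0]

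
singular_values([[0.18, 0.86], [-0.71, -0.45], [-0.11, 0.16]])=[1.12, 0.51]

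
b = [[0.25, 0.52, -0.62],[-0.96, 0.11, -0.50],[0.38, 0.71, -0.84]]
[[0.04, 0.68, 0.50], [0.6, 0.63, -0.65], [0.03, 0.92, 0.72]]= b @[[-0.33, -0.28, 0.90], [-0.62, 0.78, 0.02], [-0.71, -0.56, -0.43]]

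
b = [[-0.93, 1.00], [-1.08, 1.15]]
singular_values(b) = [2.09, 0.01]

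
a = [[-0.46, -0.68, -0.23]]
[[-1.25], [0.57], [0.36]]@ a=[[0.58, 0.85, 0.29], [-0.26, -0.39, -0.13], [-0.17, -0.24, -0.08]]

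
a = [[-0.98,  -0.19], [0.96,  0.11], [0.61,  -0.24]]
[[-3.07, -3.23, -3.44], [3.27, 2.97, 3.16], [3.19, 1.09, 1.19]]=a@[[3.82, 2.80, 2.99], [-3.57, 2.58, 2.66]]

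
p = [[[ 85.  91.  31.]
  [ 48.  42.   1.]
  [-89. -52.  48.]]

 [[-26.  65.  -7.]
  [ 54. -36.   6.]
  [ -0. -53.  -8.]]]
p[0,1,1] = 42.0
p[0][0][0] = 85.0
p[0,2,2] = 48.0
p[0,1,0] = 48.0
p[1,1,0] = 54.0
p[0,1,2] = 1.0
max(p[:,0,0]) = 85.0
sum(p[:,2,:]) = -154.0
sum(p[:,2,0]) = -89.0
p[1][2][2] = -8.0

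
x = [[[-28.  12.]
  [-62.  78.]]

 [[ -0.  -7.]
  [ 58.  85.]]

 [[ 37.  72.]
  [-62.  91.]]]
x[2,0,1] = 72.0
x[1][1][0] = 58.0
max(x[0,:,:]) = 78.0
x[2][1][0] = -62.0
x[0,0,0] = -28.0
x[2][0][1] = 72.0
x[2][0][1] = 72.0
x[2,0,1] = 72.0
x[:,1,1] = [78.0, 85.0, 91.0]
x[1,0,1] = -7.0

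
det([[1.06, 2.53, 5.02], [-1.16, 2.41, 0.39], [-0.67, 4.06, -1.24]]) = -24.683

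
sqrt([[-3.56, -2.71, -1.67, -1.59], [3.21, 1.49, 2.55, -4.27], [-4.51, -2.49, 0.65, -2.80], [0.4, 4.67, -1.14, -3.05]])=[[(0.26+1.04j), -0.93-0.10j, (-0.15+0.5j), -0.49+1.02j], [(1.26-0.32j), (2.23+0.03j), (0.51-0.15j), -1.32-0.31j], [(-0.76+1j), (-0.63-0.09j), (1.28+0.48j), (-0.82+0.98j)], [0.22+0.85j, 1.47-0.08j, (-0.43+0.41j), 0.78+0.83j]]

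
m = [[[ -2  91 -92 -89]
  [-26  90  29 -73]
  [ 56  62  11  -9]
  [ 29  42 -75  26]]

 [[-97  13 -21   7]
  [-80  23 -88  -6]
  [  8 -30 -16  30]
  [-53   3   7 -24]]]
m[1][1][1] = 23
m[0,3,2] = -75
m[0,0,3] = -89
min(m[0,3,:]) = -75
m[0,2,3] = -9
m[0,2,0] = 56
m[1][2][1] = -30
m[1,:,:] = [[-97, 13, -21, 7], [-80, 23, -88, -6], [8, -30, -16, 30], [-53, 3, 7, -24]]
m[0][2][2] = 11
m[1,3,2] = 7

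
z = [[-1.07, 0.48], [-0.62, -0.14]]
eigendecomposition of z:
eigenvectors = [[(-0.56+0.35j), -0.56-0.35j], [(-0.75+0j), (-0.75-0j)]]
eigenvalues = [(-0.6+0.29j), (-0.6-0.29j)]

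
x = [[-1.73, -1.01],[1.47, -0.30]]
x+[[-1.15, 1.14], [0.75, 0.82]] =[[-2.88,0.13], [2.22,0.52]]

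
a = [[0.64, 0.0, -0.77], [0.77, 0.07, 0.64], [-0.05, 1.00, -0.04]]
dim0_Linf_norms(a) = [0.77, 1.0, 0.77]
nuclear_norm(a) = 3.01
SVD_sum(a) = [[-0.04, -0.05, -0.04], [0.42, 0.52, 0.43], [0.32, 0.40, 0.33]] + [[0.76, -0.16, -0.55], [0.19, -0.04, -0.14], [-0.15, 0.03, 0.11]] + [[-0.08, 0.21, -0.18],[0.16, -0.41, 0.35],[-0.22, 0.57, -0.48]]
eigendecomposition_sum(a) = [[-0.11+0.00j, 0.21-0.00j, -0.22-0.00j],[(0.21-0j), -0.42+0.00j, 0.45+0.00j],[(-0.22+0j), (0.45-0j), (-0.48-0j)]] + [[(0.37+0.25j), -0.10+0.35j, (-0.27+0.21j)], [0.28-0.23j, (0.24+0.16j), (0.1+0.26j)], [0.09-0.33j, 0.28-0.01j, (0.22+0.15j)]] + [[0.37-0.25j, -0.10-0.35j, -0.27-0.21j],[0.28+0.23j, (0.24-0.16j), (0.1-0.26j)],[0.09+0.33j, 0.28+0.01j, 0.22-0.15j]]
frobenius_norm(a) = 1.74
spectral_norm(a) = 1.01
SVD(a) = [[0.08, 0.95, 0.29], [-0.79, 0.24, -0.56], [-0.61, -0.19, 0.77]] @ diag([1.005948603526448, 1.0013671032045182, 0.9996656099331317]) @ [[-0.53, -0.66, -0.54],[0.8, -0.17, -0.57],[-0.29, 0.73, -0.62]]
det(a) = -1.01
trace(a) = 0.67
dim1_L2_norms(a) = [1.0, 1.0, 1.0]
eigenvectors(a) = [[(0.32+0j), (-0.67+0j), -0.67-0.00j], [-0.65+0.00j, -0.15+0.52j, -0.15-0.52j], [0.69+0.00j, 0.17+0.48j, (0.17-0.48j)]]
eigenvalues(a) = [(-1+0j), (0.83+0.56j), (0.83-0.56j)]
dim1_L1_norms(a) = [1.41, 1.48, 1.09]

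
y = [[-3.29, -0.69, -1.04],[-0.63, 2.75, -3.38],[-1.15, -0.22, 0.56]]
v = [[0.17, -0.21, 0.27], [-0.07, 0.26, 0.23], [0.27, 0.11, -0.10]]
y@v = [[-0.79,0.4,-0.94], [-1.21,0.48,0.8], [-0.03,0.25,-0.42]]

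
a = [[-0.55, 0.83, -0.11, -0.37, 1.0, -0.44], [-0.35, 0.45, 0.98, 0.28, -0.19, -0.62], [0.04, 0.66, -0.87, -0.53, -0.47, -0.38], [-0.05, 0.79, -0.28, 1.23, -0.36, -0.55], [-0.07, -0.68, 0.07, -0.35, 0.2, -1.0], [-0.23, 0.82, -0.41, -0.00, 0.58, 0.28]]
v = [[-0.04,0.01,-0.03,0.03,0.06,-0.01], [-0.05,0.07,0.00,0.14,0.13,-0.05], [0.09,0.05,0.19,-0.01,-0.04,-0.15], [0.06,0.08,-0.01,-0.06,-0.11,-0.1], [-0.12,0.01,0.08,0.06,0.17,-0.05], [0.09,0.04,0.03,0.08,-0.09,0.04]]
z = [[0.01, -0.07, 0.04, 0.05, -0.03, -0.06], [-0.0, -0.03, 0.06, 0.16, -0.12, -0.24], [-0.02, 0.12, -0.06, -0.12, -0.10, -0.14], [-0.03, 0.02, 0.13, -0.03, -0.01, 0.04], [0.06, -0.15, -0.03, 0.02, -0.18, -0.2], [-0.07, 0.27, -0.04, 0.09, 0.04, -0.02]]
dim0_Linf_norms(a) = [0.55, 0.83, 0.98, 1.23, 1.0, 1.0]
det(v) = 0.00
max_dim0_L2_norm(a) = 1.76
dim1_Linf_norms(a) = [1.0, 0.98, 0.87, 1.23, 1.0, 0.82]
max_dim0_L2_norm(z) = 0.35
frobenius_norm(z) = 0.62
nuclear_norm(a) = 7.33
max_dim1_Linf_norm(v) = 0.19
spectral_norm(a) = 1.99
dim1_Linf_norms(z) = [0.07, 0.24, 0.14, 0.13, 0.2, 0.27]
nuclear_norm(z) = 1.19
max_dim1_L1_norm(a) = 3.3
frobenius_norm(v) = 0.49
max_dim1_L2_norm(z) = 0.32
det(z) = 0.00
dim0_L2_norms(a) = [0.7, 1.76, 1.41, 1.46, 1.33, 1.45]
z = v @ a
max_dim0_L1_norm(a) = 4.23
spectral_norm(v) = 0.34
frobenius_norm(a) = 3.40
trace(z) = -0.31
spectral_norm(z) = 0.45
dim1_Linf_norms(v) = [0.06, 0.14, 0.19, 0.11, 0.17, 0.09]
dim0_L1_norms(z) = [0.19, 0.66, 0.36, 0.47, 0.48, 0.7]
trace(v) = 0.37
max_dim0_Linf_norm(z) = 0.27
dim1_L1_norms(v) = [0.18, 0.44, 0.53, 0.42, 0.49, 0.37]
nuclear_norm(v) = 0.95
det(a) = 0.02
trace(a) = 0.74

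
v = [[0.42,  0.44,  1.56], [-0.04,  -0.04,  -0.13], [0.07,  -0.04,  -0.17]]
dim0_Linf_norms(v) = [0.42, 0.44, 1.56]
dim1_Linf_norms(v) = [1.56, 0.13, 0.17]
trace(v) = 0.21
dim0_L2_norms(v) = [0.43, 0.44, 1.57]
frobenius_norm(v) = 1.69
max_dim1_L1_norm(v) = 2.42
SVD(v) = [[-0.99,0.09,0.09], [0.08,-0.05,1.0], [0.09,1.0,0.04]] @ diag([1.6872061924914254, 0.11147654928340528, 0.0028710587685793674]) @ [[-0.25, -0.26, -0.93], [0.97, 0.0, -0.25], [0.07, -0.96, 0.25]]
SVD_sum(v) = [[0.41, 0.44, 1.56], [-0.03, -0.04, -0.13], [-0.04, -0.04, -0.14]] + [[0.01, 0.0, -0.0], [-0.01, -0.00, 0.0], [0.11, 0.00, -0.03]] + [[0.00, -0.0, 0.00], [0.00, -0.00, 0.0], [0.0, -0.0, 0.0]]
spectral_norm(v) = 1.69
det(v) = 0.00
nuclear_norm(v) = 1.80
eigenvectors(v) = [[-0.99,  0.91,  -0.06], [0.09,  -0.06,  0.96], [-0.1,  -0.42,  -0.26]]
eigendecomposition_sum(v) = [[0.47, 0.29, 0.97],  [-0.04, -0.03, -0.09],  [0.05, 0.03, 0.1]] + [[-0.05, 0.15, 0.59], [0.0, -0.01, -0.04], [0.02, -0.07, -0.27]] + [[0.0, 0.00, 0.0], [-0.0, -0.0, -0.0], [0.00, 0.00, 0.00]]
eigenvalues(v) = [0.54, -0.33, -0.0]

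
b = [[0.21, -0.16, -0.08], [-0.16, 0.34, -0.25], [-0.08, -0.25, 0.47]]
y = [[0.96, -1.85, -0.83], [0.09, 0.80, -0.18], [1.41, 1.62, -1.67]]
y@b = [[0.56, -0.58, -0.00], [-0.09, 0.3, -0.29], [0.17, 0.74, -1.3]]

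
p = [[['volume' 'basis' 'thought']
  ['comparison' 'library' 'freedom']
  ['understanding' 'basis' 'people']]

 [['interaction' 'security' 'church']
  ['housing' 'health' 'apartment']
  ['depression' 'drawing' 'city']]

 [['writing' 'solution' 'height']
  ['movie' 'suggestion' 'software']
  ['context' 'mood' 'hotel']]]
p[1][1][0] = 'housing'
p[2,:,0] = ['writing', 'movie', 'context']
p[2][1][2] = 'software'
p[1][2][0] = 'depression'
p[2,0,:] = ['writing', 'solution', 'height']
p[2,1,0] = 'movie'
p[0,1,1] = 'library'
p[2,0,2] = 'height'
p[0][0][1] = 'basis'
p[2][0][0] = 'writing'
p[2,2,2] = 'hotel'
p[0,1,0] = 'comparison'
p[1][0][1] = 'security'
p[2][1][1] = 'suggestion'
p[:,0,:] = [['volume', 'basis', 'thought'], ['interaction', 'security', 'church'], ['writing', 'solution', 'height']]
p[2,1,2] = 'software'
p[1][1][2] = 'apartment'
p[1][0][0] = 'interaction'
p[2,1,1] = 'suggestion'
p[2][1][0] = 'movie'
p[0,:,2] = ['thought', 'freedom', 'people']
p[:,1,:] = [['comparison', 'library', 'freedom'], ['housing', 'health', 'apartment'], ['movie', 'suggestion', 'software']]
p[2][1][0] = 'movie'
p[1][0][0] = 'interaction'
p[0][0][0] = 'volume'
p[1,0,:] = ['interaction', 'security', 'church']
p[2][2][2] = 'hotel'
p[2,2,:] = ['context', 'mood', 'hotel']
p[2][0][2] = 'height'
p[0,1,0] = 'comparison'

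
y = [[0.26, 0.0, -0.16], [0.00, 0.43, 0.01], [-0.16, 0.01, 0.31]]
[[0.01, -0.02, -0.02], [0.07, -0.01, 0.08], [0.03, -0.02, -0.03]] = y @ [[0.14, -0.16, -0.18], [0.15, -0.02, 0.19], [0.17, -0.14, -0.19]]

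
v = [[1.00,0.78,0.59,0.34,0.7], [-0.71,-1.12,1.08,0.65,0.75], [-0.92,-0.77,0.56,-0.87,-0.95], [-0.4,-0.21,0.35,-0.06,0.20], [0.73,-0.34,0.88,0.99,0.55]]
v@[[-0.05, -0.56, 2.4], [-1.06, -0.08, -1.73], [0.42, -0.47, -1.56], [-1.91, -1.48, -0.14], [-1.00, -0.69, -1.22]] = [[-1.98, -1.89, -0.77], [-0.32, -1.50, -2.46], [3.71, 2.26, -0.47], [0.3, 0.03, -1.38], [-1.75, -2.64, 0.16]]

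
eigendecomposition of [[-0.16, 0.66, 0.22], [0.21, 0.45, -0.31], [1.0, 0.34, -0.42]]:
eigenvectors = [[(0.49+0j), -0.54-0.11j, -0.54+0.11j], [(-0.27+0j), -0.15-0.34j, (-0.15+0.34j)], [-0.83+0.00j, (-0.74+0j), (-0.74-0j)]]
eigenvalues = [(-0.9+0j), (0.38+0.31j), (0.38-0.31j)]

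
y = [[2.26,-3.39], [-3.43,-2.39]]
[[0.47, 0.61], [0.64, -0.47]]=y @ [[-0.06, 0.18], [-0.18, -0.06]]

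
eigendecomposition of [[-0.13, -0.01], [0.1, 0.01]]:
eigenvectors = [[-0.8, 0.08], [0.60, -1.0]]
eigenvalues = [-0.12, 0.0]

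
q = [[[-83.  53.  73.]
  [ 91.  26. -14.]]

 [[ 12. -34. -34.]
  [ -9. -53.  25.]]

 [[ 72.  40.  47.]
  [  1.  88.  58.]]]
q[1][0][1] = -34.0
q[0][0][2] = 73.0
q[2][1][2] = 58.0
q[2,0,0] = 72.0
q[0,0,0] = -83.0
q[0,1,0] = 91.0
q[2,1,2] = 58.0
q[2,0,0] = 72.0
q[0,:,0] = [-83.0, 91.0]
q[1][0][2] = -34.0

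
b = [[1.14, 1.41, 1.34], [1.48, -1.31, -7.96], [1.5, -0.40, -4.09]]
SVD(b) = [[0.14, 0.93, -0.33], [-0.88, -0.04, -0.48], [-0.46, 0.36, 0.81]] @ diag([9.357191370059315, 1.9712579687892322, 0.21589739362128557]) @ [[-0.2, 0.16, 0.97],[0.78, 0.62, 0.05],[0.59, -0.77, 0.25]]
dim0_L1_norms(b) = [4.12, 3.12, 13.39]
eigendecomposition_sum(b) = [[-0.59+0.00j,(0.39+0j),(2.32-0j)], [1.95-0.00j,-1.30-0.00j,(-7.69+0j)], [(0.98-0j),-0.66-0.00j,(-3.89+0j)]] + [[(0.86-1.03j), (0.51-1.08j), (-0.49+1.52j)], [-0.23+0.87j, (-0+0.8j), (-0.13-1.06j)], [0.26-0.41j, (0.13-0.41j), (-0.1+0.56j)]] + [[(0.86+1.03j), 0.51+1.08j, (-0.49-1.52j)], [-0.23-0.87j, (-0-0.8j), (-0.13+1.06j)], [0.26+0.41j, 0.13+0.41j, (-0.1-0.56j)]]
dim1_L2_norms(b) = [2.25, 8.2, 4.37]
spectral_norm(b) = 9.36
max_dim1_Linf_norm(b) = 7.96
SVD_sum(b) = [[-0.25, 0.21, 1.26], [1.60, -1.34, -7.93], [0.84, -0.70, -4.17]] + [[1.44, 1.14, 0.10], [-0.06, -0.05, -0.0], [0.55, 0.44, 0.04]] + [[-0.04, 0.06, -0.02], [-0.06, 0.08, -0.03], [0.1, -0.13, 0.04]]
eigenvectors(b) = [[-0.26+0.00j, 0.80+0.00j, (0.8-0j)],  [0.86+0.00j, -0.48+0.23j, -0.48-0.23j],  [0.44+0.00j, 0.28-0.04j, 0.28+0.04j]]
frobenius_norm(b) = 9.57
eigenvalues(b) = [(-5.78+0j), (0.76+0.34j), (0.76-0.34j)]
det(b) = -3.98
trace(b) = -4.26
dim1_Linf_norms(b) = [1.41, 7.96, 4.09]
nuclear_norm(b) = 11.54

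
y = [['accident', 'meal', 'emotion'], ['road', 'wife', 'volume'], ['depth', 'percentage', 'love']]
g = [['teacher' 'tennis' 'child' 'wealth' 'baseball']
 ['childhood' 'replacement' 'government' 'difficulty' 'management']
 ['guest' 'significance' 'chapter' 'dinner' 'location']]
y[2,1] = 'percentage'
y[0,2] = 'emotion'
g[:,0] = ['teacher', 'childhood', 'guest']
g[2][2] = 'chapter'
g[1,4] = 'management'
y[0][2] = 'emotion'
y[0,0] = 'accident'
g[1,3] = 'difficulty'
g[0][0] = 'teacher'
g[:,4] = ['baseball', 'management', 'location']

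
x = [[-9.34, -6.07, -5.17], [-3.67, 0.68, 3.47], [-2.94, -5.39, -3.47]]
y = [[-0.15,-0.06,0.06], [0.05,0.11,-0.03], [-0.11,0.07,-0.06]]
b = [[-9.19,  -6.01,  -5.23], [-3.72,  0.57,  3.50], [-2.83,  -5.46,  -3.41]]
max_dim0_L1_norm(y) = 0.31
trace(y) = -0.10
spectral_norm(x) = 13.92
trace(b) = -12.03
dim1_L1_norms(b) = [20.43, 7.79, 11.7]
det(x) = -126.03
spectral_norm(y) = 0.20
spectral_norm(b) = 13.79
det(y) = 0.00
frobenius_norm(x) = 15.05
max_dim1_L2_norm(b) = 12.16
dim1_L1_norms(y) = [0.27, 0.19, 0.24]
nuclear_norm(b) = 21.10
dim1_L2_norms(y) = [0.17, 0.12, 0.14]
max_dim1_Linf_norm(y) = 0.15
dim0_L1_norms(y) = [0.31, 0.24, 0.15]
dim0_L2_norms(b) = [10.31, 8.14, 7.16]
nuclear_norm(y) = 0.39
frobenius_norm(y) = 0.26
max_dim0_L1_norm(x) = 15.95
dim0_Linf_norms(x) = [9.34, 6.07, 5.17]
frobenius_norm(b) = 14.96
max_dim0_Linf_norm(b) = 9.19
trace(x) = -12.13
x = b + y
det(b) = -136.66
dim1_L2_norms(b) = [12.16, 5.14, 7.03]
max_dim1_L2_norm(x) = 12.28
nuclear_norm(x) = 21.05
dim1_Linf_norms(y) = [0.15, 0.11, 0.11]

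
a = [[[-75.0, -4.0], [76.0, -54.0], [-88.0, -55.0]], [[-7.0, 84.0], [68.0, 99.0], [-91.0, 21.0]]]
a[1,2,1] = 21.0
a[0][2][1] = -55.0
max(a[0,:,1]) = -4.0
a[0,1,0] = 76.0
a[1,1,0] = 68.0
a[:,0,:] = [[-75.0, -4.0], [-7.0, 84.0]]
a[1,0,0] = -7.0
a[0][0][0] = -75.0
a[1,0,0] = -7.0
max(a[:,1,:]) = 99.0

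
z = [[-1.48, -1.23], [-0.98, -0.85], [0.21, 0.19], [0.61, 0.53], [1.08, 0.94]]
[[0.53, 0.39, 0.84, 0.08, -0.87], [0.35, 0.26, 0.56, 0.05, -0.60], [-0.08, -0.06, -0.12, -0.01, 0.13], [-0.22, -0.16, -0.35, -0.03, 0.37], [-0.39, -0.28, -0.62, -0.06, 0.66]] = z@[[-0.3, -0.22, -0.29, 0.04, 0.10], [-0.07, -0.05, -0.33, -0.11, 0.59]]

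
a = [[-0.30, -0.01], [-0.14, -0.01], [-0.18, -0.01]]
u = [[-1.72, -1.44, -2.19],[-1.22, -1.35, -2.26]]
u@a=[[1.11, 0.05], [0.96, 0.05]]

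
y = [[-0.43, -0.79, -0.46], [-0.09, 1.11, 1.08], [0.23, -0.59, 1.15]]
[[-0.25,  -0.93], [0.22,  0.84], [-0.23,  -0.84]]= y @ [[0.14,  0.50], [0.29,  1.07], [-0.08,  -0.28]]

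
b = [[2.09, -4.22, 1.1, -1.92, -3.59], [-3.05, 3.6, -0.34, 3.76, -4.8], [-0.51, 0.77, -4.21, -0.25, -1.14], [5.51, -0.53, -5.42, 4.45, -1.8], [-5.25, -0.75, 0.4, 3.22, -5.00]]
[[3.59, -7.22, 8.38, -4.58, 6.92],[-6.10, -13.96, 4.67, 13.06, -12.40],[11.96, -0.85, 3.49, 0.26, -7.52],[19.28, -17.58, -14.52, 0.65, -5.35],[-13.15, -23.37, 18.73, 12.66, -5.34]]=b@[[1.83, 0.58, -2.71, -1.00, 0.48], [0.43, 2.27, -1.72, 0.48, -1.67], [-2.76, 0.32, -0.37, 0.22, 1.22], [-1.45, -3.37, -1.13, 1.47, -0.19], [-0.51, 1.58, -1.4, -0.59, 0.79]]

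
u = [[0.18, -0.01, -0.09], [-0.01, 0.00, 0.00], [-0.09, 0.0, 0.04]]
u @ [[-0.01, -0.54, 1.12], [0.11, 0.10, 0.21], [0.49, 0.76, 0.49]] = [[-0.05, -0.17, 0.16], [0.00, 0.01, -0.01], [0.02, 0.08, -0.08]]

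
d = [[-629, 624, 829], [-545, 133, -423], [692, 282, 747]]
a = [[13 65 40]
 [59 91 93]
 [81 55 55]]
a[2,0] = 81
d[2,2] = 747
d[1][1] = 133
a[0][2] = 40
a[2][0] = 81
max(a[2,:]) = 81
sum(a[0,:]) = 118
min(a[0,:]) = 13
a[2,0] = 81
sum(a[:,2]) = 188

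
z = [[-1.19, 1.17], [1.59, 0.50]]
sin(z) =[[-0.48, 0.69],[0.93, 0.51]]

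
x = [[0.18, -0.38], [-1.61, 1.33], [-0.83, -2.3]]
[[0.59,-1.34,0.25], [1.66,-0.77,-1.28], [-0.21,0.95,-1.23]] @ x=[[2.06, -2.58], [2.6, 1.29], [-0.55, 4.17]]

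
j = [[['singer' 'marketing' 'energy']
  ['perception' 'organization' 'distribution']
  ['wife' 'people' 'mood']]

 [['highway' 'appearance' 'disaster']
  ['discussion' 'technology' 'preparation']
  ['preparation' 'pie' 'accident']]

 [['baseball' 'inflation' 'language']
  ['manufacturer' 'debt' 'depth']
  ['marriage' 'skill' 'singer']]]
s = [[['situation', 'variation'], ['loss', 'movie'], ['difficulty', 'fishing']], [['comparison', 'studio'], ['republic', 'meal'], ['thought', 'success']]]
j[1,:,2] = ['disaster', 'preparation', 'accident']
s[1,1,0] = 'republic'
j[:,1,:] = [['perception', 'organization', 'distribution'], ['discussion', 'technology', 'preparation'], ['manufacturer', 'debt', 'depth']]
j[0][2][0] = 'wife'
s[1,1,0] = 'republic'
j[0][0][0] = 'singer'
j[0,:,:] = [['singer', 'marketing', 'energy'], ['perception', 'organization', 'distribution'], ['wife', 'people', 'mood']]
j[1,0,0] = 'highway'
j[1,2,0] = 'preparation'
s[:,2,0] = ['difficulty', 'thought']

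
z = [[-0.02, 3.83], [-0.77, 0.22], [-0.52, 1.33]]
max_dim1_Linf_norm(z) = 3.83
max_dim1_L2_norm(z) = 3.83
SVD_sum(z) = [[-0.23, 3.82],  [-0.02, 0.27],  [-0.08, 1.36]] + [[0.21, 0.01], [-0.75, -0.05], [-0.44, -0.03]]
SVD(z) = [[0.94, -0.23], [0.07, 0.84], [0.33, 0.49]] @ diag([4.067218922974094, 0.8986824982169443]) @ [[-0.06, 1.00], [-1.0, -0.06]]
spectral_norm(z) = 4.07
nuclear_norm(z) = 4.97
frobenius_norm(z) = 4.17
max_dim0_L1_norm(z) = 5.38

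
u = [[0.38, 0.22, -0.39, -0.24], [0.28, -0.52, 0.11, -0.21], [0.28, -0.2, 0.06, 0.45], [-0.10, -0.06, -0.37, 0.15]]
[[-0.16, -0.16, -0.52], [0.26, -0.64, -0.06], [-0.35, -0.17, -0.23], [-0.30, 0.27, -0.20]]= u@[[-0.22, -0.85, -0.74], [-0.18, 0.51, -0.08], [0.59, -0.4, 0.68], [-0.79, 0.43, -0.17]]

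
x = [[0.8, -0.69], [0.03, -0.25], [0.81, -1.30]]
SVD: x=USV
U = [[-0.56, 0.77], [-0.12, -0.43], [-0.82, -0.46]]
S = [1.86, 0.29]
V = [[-0.60,  0.8], [0.80,  0.60]]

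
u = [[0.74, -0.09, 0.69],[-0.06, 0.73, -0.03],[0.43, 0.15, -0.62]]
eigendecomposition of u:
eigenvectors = [[0.41, 0.93, 0.05], [-0.0, -0.30, 0.99], [-0.91, 0.23, 0.13]]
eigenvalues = [-0.81, 0.94, 0.72]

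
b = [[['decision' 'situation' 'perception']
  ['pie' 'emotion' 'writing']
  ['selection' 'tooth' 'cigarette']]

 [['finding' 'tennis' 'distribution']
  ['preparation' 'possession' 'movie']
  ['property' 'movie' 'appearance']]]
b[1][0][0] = 'finding'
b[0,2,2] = 'cigarette'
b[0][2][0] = 'selection'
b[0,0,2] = 'perception'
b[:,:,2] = [['perception', 'writing', 'cigarette'], ['distribution', 'movie', 'appearance']]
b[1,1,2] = 'movie'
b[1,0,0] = 'finding'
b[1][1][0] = 'preparation'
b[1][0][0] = 'finding'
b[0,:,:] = [['decision', 'situation', 'perception'], ['pie', 'emotion', 'writing'], ['selection', 'tooth', 'cigarette']]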